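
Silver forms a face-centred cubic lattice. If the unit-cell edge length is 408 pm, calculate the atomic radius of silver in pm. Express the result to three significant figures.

144 pm

In an FCC lattice, atoms touch along the face diagonal, so √2·a = 4r.
r = √2·a/4 = 1.4142 × 408 / 4 = 144 pm.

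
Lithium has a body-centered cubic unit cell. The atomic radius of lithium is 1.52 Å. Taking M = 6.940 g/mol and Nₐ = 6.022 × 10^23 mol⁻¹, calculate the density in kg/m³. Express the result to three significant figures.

In a BCC lattice, atoms touch along the body diagonal, so √3·a = 4r, giving a = 3.510 Å = 3.510 × 10^-8 cm.
With Z = 2, ρ = Z·M/(N_A·a³) = 2 × 6.940 / (6.022 × 10²³ × 4.325 × 10^-23) = 0.5329 g/cm³ = 533 kg/m³.

533 kg/m³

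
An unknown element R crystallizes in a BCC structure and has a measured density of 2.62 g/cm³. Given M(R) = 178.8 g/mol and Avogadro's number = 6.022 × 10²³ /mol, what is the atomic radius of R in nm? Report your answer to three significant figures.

For a BCC cell (Z = 2), a³ = Z·M/(N_A·ρ) = 2 × 178.8 / (6.022 × 10²³ × 2.620) = 2.266 × 10^-22 cm³, so a = 6.097 × 10^-8 cm = 0.6097 nm.
Atoms touch along the body diagonal, so √3·a = 4r, so r = 0.4330 × a = 0.264 nm.

0.264 nm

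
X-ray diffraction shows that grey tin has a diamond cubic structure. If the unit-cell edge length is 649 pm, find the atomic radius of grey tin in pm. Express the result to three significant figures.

141 pm

In a diamond cubic lattice, nearest neighbors lie along the body diagonal with √3·a = 8r.
r = √3·a/8 = 1.7321 × 649 / 8 = 141 pm.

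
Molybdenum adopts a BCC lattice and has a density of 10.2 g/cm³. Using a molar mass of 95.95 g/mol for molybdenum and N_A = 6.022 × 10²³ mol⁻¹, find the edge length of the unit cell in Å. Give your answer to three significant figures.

With Z = 2 atoms per BCC cell, a³ = Z·M/(N_A·ρ) = 2 × 95.95 / (6.022 × 10²³ × 10.20 g/cm³) = 3.124 × 10^-23 cm³.
a = (3.124 × 10^-23)^(1/3) = 3.150 × 10^-8 cm = 3.15 Å.

3.15 Å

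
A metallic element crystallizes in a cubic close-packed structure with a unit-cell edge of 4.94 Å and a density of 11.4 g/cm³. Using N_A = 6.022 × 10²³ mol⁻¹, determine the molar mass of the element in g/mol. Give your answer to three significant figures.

An FCC cell has Z = 4 atoms; a = 4.940 × 10^-8 cm.
M = ρ·N_A·a³/Z = 11.4 × 6.022 × 10²³ × 1.206 × 10^-22 / 4 = 207 g/mol.

207 g/mol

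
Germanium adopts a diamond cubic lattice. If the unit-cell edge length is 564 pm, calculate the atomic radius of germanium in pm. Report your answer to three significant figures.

In a diamond cubic lattice, nearest neighbors lie along the body diagonal with √3·a = 8r.
r = √3·a/8 = 1.7321 × 564 / 8 = 122 pm.

122 pm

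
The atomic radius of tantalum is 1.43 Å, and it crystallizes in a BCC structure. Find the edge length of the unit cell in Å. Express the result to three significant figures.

3.30 Å

In a BCC lattice, atoms touch along the body diagonal, so √3·a = 4r.
a = 4r/√3 = 4 × 1.43 / 1.7321 = 3.30 Å.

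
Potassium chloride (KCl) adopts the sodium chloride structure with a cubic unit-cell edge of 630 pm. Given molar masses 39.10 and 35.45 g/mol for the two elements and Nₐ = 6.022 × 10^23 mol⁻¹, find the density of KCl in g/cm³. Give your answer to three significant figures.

The sodium chloride structure contains Z = 4 formula units per cell; M(KCl) = 39.10 + 35.45 = 74.55 g/mol.
a³ = (6.300 × 10^-8 cm)³ = 2.500 × 10^-22 cm³.
ρ = 4 × 74.55 / (6.022 × 10²³ × 2.500 × 10^-22) = 1.980 g/cm³.

1.98 g/cm³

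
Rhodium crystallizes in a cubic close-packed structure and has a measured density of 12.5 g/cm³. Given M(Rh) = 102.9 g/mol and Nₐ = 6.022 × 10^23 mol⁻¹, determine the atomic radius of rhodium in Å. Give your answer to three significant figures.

1.34 Å

For an FCC cell (Z = 4), a³ = Z·M/(N_A·ρ) = 4 × 102.9 / (6.022 × 10²³ × 12.50) = 5.468 × 10^-23 cm³, so a = 3.796 × 10^-8 cm = 3.796 Å.
Atoms touch along the face diagonal, so √2·a = 4r, so r = 0.3536 × a = 1.34 Å.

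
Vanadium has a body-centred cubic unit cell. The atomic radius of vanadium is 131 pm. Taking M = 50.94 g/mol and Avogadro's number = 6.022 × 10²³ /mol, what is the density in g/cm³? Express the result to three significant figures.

6.11 g/cm³

In a BCC lattice, atoms touch along the body diagonal, so √3·a = 4r, giving a = 302.5 pm = 3.025 × 10^-8 cm.
With Z = 2, ρ = Z·M/(N_A·a³) = 2 × 50.94 / (6.022 × 10²³ × 2.769 × 10^-23) = 6.110 g/cm³.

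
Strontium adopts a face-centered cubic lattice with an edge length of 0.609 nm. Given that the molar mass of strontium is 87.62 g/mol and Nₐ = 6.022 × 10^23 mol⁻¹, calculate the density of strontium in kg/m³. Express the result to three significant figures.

2580 kg/m³

An FCC unit cell contains Z = 4 atoms.
Cell volume: a³ = (0.609 nm)³ = (6.090 × 10^-8 cm)³ = 2.259 × 10^-22 cm³.
ρ = Z·M/(N_A·a³) = 4 × 87.62 / (6.022 × 10²³ × 2.259 × 10^-22) = 2.577 g/cm³ = 2580 kg/m³.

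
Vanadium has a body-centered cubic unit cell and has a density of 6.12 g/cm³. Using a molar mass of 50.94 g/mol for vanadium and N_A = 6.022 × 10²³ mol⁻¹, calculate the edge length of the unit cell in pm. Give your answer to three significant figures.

With Z = 2 atoms per BCC cell, a³ = Z·M/(N_A·ρ) = 2 × 50.94 / (6.022 × 10²³ × 6.120 g/cm³) = 2.764 × 10^-23 cm³.
a = (2.764 × 10^-23)^(1/3) = 3.024 × 10^-8 cm = 302 pm.

302 pm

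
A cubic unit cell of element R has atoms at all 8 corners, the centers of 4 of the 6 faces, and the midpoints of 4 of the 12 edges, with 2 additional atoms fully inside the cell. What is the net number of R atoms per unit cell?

6

Corner atoms are shared by 8 cells (1/8 each), face atoms by 2 (1/2 each), edge atoms by 4 (1/4 each), interior atoms are unshared.
Net atoms = 8 × 1/8 + 4 × 1/2 + 4 × 1/4 + 2 = 1 + 2 + 1 + 2 = 6.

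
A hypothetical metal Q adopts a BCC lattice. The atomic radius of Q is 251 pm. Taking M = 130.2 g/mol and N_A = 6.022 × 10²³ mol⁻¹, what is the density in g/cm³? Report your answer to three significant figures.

2.22 g/cm³

In a BCC lattice, atoms touch along the body diagonal, so √3·a = 4r, giving a = 579.7 pm = 5.797 × 10^-8 cm.
With Z = 2, ρ = Z·M/(N_A·a³) = 2 × 130.2 / (6.022 × 10²³ × 1.948 × 10^-22) = 2.220 g/cm³.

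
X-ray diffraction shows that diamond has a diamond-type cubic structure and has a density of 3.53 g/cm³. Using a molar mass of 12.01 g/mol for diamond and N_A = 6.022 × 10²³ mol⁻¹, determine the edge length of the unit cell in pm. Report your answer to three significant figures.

With Z = 8 atoms per diamond cubic cell, a³ = Z·M/(N_A·ρ) = 8 × 12.01 / (6.022 × 10²³ × 3.530 g/cm³) = 4.520 × 10^-23 cm³.
a = (4.520 × 10^-23)^(1/3) = 3.562 × 10^-8 cm = 356 pm.

356 pm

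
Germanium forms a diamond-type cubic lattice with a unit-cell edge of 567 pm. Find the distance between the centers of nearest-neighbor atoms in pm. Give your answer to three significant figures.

In a diamond cubic structure, nearest neighbors lie along the body diagonal with √3·a = 8r; the nearest-neighbor distance equals 2r = 0.4330·a.
d = 0.4330 × 567 = 246 pm.

246 pm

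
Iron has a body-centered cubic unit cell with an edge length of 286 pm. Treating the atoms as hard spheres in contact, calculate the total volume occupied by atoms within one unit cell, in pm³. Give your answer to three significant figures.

1.59 × 10^7 pm³

In a BCC lattice atoms touch along the body diagonal, so √3·a = 4r, so r = 0.4330a = 123.8 pm.
V_atoms = Z × (4/3)πr³ = 2 × (4/3)π × (123.8)³ = 1.59 × 10^7 pm³.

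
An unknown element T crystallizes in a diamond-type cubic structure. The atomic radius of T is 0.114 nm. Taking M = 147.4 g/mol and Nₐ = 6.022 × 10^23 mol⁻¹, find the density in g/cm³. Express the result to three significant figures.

13.4 g/cm³

In a diamond cubic lattice, nearest neighbors lie along the body diagonal with √3·a = 8r, giving a = 0.5265 nm = 5.265 × 10^-8 cm.
With Z = 8, ρ = Z·M/(N_A·a³) = 8 × 147.4 / (6.022 × 10²³ × 1.460 × 10^-22) = 13.41 g/cm³.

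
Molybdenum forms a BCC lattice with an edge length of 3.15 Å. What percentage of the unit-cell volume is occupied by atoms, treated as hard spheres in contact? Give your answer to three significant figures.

In a BCC lattice atoms touch along the body diagonal, so √3·a = 4r, so r = 0.4330a = 1.364 Å.
Packing fraction = Z·(4/3)πr³ / a³ = 2 × (4/3)π × (1.364)³ / (3.15)³ = 0.6802 = 68.0%.

68.0%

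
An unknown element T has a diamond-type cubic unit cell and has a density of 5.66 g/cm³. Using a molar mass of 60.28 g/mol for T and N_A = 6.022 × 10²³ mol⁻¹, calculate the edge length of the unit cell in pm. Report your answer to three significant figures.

With Z = 8 atoms per diamond cubic cell, a³ = Z·M/(N_A·ρ) = 8 × 60.28 / (6.022 × 10²³ × 5.660 g/cm³) = 1.415 × 10^-22 cm³.
a = (1.415 × 10^-22)^(1/3) = 5.211 × 10^-8 cm = 521 pm.

521 pm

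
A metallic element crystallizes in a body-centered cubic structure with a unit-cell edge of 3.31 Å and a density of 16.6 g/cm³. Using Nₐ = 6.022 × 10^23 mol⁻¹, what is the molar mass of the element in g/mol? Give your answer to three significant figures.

181 g/mol

A BCC cell has Z = 2 atoms; a = 3.310 × 10^-8 cm.
M = ρ·N_A·a³/Z = 16.6 × 6.022 × 10²³ × 3.626 × 10^-23 / 2 = 181 g/mol.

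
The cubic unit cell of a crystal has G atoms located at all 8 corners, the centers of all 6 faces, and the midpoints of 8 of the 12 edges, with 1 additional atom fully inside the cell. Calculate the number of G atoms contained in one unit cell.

7

Corner atoms are shared by 8 cells (1/8 each), face atoms by 2 (1/2 each), edge atoms by 4 (1/4 each), interior atoms are unshared.
Net atoms = 8 × 1/8 + 6 × 1/2 + 8 × 1/4 + 1 = 1 + 3 + 2 + 1 = 7.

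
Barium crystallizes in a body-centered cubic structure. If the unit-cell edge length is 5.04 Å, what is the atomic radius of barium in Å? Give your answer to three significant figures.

2.18 Å

In a BCC lattice, atoms touch along the body diagonal, so √3·a = 4r.
r = √3·a/4 = 1.7321 × 5.04 / 4 = 2.18 Å.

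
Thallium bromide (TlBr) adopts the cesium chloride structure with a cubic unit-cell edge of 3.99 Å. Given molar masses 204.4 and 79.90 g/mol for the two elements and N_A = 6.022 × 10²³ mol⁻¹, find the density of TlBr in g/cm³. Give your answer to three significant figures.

The cesium chloride structure contains Z = 1 formula unit per cell; M(TlBr) = 204.4 + 79.90 = 284.3 g/mol.
a³ = (3.990 × 10^-8 cm)³ = 6.352 × 10^-23 cm³.
ρ = 1 × 284.3 / (6.022 × 10²³ × 6.352 × 10^-23) = 7.432 g/cm³.

7.43 g/cm³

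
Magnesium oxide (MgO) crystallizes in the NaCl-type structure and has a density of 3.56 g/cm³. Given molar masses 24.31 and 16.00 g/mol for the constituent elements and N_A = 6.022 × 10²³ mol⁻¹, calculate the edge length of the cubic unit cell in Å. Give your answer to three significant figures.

4.22 Å

M(MgO) = 40.31 g/mol; Z = 4 formula units per cell.
a³ = Z·M/(N_A·ρ) = 4 × 40.31 / (6.022 × 10²³ × 3.56) = 7.521 × 10^-23 cm³, so a = 4.221 × 10^-8 cm = 4.22 Å.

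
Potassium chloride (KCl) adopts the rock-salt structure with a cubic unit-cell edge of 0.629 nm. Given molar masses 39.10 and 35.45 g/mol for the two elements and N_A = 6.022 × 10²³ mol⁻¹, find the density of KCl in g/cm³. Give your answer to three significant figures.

1.99 g/cm³

The rock-salt structure contains Z = 4 formula units per cell; M(KCl) = 39.10 + 35.45 = 74.55 g/mol.
a³ = (6.290 × 10^-8 cm)³ = 2.489 × 10^-22 cm³.
ρ = 4 × 74.55 / (6.022 × 10²³ × 2.489 × 10^-22) = 1.990 g/cm³.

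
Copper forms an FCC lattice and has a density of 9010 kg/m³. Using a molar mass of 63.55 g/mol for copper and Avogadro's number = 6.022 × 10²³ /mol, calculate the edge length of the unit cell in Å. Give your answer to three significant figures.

With Z = 4 atoms per FCC cell, a³ = Z·M/(N_A·ρ) = 4 × 63.55 / (6.022 × 10²³ × 9.010 g/cm³) = 4.685 × 10^-23 cm³.
a = (4.685 × 10^-23)^(1/3) = 3.605 × 10^-8 cm = 3.60 Å.

3.60 Å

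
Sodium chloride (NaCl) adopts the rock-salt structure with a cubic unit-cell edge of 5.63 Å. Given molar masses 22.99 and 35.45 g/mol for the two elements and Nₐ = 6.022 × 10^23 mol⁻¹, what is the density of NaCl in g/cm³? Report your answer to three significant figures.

2.18 g/cm³

The rock-salt structure contains Z = 4 formula units per cell; M(NaCl) = 22.99 + 35.45 = 58.44 g/mol.
a³ = (5.630 × 10^-8 cm)³ = 1.785 × 10^-22 cm³.
ρ = 4 × 58.44 / (6.022 × 10²³ × 1.785 × 10^-22) = 2.175 g/cm³.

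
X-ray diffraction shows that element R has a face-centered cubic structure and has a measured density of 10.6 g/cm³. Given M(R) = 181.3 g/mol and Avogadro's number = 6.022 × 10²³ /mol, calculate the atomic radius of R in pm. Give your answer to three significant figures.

For an FCC cell (Z = 4), a³ = Z·M/(N_A·ρ) = 4 × 181.3 / (6.022 × 10²³ × 10.60) = 1.136 × 10^-22 cm³, so a = 4.843 × 10^-8 cm = 484.3 pm.
Atoms touch along the face diagonal, so √2·a = 4r, so r = 0.3536 × a = 171 pm.

171 pm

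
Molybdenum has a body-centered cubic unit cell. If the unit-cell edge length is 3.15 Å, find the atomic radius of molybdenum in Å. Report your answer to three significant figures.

1.36 Å

In a BCC lattice, atoms touch along the body diagonal, so √3·a = 4r.
r = √3·a/4 = 1.7321 × 3.15 / 4 = 1.36 Å.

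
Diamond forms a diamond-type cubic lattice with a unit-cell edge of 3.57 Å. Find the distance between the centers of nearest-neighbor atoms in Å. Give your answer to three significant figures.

1.55 Å

In a diamond cubic structure, nearest neighbors lie along the body diagonal with √3·a = 8r; the nearest-neighbor distance equals 2r = 0.4330·a.
d = 0.4330 × 3.57 = 1.55 Å.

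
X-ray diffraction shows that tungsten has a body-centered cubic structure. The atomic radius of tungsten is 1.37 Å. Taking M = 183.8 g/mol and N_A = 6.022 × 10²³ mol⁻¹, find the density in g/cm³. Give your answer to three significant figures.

In a BCC lattice, atoms touch along the body diagonal, so √3·a = 4r, giving a = 3.164 Å = 3.164 × 10^-8 cm.
With Z = 2, ρ = Z·M/(N_A·a³) = 2 × 183.8 / (6.022 × 10²³ × 3.167 × 10^-23) = 19.27 g/cm³.

19.3 g/cm³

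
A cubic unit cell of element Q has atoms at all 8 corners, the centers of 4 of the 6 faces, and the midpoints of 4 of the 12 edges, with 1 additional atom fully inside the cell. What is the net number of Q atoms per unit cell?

5

Corner atoms are shared by 8 cells (1/8 each), face atoms by 2 (1/2 each), edge atoms by 4 (1/4 each), interior atoms are unshared.
Net atoms = 8 × 1/8 + 4 × 1/2 + 4 × 1/4 + 1 = 1 + 2 + 1 + 1 = 5.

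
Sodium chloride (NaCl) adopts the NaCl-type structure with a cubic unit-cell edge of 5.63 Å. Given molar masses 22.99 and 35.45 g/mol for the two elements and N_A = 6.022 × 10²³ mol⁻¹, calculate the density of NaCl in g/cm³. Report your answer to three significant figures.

2.18 g/cm³

The NaCl-type structure contains Z = 4 formula units per cell; M(NaCl) = 22.99 + 35.45 = 58.44 g/mol.
a³ = (5.630 × 10^-8 cm)³ = 1.785 × 10^-22 cm³.
ρ = 4 × 58.44 / (6.022 × 10²³ × 1.785 × 10^-22) = 2.175 g/cm³.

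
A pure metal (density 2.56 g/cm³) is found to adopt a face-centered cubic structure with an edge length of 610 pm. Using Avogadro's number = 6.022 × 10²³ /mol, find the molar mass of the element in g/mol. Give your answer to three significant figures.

An FCC cell has Z = 4 atoms; a = 6.100 × 10^-8 cm.
M = ρ·N_A·a³/Z = 2.56 × 6.022 × 10²³ × 2.270 × 10^-22 / 4 = 87.5 g/mol.

87.5 g/mol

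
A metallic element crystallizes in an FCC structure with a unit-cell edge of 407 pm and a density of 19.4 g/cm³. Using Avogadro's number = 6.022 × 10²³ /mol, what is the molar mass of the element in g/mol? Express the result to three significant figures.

197 g/mol

An FCC cell has Z = 4 atoms; a = 4.070 × 10^-8 cm.
M = ρ·N_A·a³/Z = 19.4 × 6.022 × 10²³ × 6.742 × 10^-23 / 4 = 197 g/mol.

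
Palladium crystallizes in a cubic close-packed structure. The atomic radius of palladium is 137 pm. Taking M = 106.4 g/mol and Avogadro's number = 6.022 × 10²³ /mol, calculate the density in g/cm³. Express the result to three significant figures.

In an FCC lattice, atoms touch along the face diagonal, so √2·a = 4r, giving a = 387.5 pm = 3.875 × 10^-8 cm.
With Z = 4, ρ = Z·M/(N_A·a³) = 4 × 106.4 / (6.022 × 10²³ × 5.818 × 10^-23) = 12.15 g/cm³.

12.1 g/cm³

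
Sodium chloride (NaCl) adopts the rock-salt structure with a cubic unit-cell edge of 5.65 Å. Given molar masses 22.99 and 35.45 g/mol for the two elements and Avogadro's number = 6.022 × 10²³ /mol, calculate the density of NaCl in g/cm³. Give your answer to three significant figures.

2.15 g/cm³

The rock-salt structure contains Z = 4 formula units per cell; M(NaCl) = 22.99 + 35.45 = 58.44 g/mol.
a³ = (5.650 × 10^-8 cm)³ = 1.804 × 10^-22 cm³.
ρ = 4 × 58.44 / (6.022 × 10²³ × 1.804 × 10^-22) = 2.152 g/cm³.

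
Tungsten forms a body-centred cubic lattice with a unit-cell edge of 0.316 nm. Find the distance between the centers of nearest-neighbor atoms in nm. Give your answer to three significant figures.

In a BCC structure, atoms touch along the body diagonal, so √3·a = 4r; the nearest-neighbor distance equals 2r = 0.8660·a.
d = 0.8660 × 0.316 = 0.274 nm.

0.274 nm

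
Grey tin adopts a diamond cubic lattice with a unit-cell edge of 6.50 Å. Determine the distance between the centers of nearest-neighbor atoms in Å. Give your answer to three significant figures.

2.81 Å

In a diamond cubic structure, nearest neighbors lie along the body diagonal with √3·a = 8r; the nearest-neighbor distance equals 2r = 0.4330·a.
d = 0.4330 × 6.50 = 2.81 Å.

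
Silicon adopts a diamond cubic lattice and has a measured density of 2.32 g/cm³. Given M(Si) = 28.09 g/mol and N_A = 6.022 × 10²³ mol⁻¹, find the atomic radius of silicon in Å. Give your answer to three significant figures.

1.18 Å

For a diamond cubic cell (Z = 8), a³ = Z·M/(N_A·ρ) = 8 × 28.09 / (6.022 × 10²³ × 2.320) = 1.608 × 10^-22 cm³, so a = 5.438 × 10^-8 cm = 5.438 Å.
Nearest neighbors lie along the body diagonal with √3·a = 8r, so r = 0.2165 × a = 1.18 Å.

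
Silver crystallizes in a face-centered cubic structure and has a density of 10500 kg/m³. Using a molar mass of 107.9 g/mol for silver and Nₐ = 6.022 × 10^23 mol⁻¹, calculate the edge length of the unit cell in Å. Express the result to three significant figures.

With Z = 4 atoms per FCC cell, a³ = Z·M/(N_A·ρ) = 4 × 107.9 / (6.022 × 10²³ × 10.50 g/cm³) = 6.826 × 10^-23 cm³.
a = (6.826 × 10^-23)^(1/3) = 4.087 × 10^-8 cm = 4.09 Å.

4.09 Å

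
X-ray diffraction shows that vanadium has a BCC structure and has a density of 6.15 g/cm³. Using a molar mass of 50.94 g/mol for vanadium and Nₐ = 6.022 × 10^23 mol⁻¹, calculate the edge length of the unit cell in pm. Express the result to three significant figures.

302 pm

With Z = 2 atoms per BCC cell, a³ = Z·M/(N_A·ρ) = 2 × 50.94 / (6.022 × 10²³ × 6.150 g/cm³) = 2.751 × 10^-23 cm³.
a = (2.751 × 10^-23)^(1/3) = 3.019 × 10^-8 cm = 302 pm.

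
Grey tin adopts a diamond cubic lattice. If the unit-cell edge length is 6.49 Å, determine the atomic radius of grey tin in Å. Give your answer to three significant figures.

In a diamond cubic lattice, nearest neighbors lie along the body diagonal with √3·a = 8r.
r = √3·a/8 = 1.7321 × 6.49 / 8 = 1.41 Å.

1.41 Å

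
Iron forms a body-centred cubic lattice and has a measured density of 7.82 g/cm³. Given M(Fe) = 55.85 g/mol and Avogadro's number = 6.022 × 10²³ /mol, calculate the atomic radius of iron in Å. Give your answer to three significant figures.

For a BCC cell (Z = 2), a³ = Z·M/(N_A·ρ) = 2 × 55.85 / (6.022 × 10²³ × 7.820) = 2.372 × 10^-23 cm³, so a = 2.873 × 10^-8 cm = 2.873 Å.
Atoms touch along the body diagonal, so √3·a = 4r, so r = 0.4330 × a = 1.24 Å.

1.24 Å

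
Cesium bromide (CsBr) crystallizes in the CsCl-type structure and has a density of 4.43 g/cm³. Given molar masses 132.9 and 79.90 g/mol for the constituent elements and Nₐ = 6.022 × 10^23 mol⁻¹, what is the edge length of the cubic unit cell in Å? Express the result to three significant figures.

4.30 Å

M(CsBr) = 212.8 g/mol; Z = 1 formula unit per cell.
a³ = Z·M/(N_A·ρ) = 1 × 212.8 / (6.022 × 10²³ × 4.43) = 7.977 × 10^-23 cm³, so a = 4.305 × 10^-8 cm = 4.30 Å.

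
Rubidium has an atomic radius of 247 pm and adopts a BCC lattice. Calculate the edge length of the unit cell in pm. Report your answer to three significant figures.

570 pm

In a BCC lattice, atoms touch along the body diagonal, so √3·a = 4r.
a = 4r/√3 = 4 × 247 / 1.7321 = 570 pm.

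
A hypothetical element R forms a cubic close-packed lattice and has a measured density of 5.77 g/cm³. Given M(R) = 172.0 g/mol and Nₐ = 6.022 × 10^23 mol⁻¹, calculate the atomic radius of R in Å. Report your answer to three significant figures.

2.06 Å

For an FCC cell (Z = 4), a³ = Z·M/(N_A·ρ) = 4 × 172.0 / (6.022 × 10²³ × 5.770) = 1.980 × 10^-22 cm³, so a = 5.829 × 10^-8 cm = 5.829 Å.
Atoms touch along the face diagonal, so √2·a = 4r, so r = 0.3536 × a = 2.06 Å.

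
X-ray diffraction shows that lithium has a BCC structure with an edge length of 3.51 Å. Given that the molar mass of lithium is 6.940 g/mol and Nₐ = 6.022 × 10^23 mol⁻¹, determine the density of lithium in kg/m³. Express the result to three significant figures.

A BCC unit cell contains Z = 2 atoms.
Cell volume: a³ = (3.51 Å)³ = (3.510 × 10^-8 cm)³ = 4.324 × 10^-23 cm³.
ρ = Z·M/(N_A·a³) = 2 × 6.940 / (6.022 × 10²³ × 4.324 × 10^-23) = 0.5330 g/cm³ = 533 kg/m³.

533 kg/m³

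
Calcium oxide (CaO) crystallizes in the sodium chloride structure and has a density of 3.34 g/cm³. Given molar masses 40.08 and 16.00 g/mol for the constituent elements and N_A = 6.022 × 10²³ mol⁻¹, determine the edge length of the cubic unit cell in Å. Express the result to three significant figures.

4.81 Å

M(CaO) = 56.08 g/mol; Z = 4 formula units per cell.
a³ = Z·M/(N_A·ρ) = 4 × 56.08 / (6.022 × 10²³ × 3.34) = 1.115 × 10^-22 cm³, so a = 4.813 × 10^-8 cm = 4.81 Å.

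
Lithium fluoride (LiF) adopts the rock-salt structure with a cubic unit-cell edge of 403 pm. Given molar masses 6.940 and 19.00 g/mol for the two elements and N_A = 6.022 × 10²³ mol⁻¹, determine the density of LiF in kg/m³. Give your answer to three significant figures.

2630 kg/m³

The rock-salt structure contains Z = 4 formula units per cell; M(LiF) = 6.940 + 19.00 = 25.94 g/mol.
a³ = (4.030 × 10^-8 cm)³ = 6.545 × 10^-23 cm³.
ρ = 4 × 25.94 / (6.022 × 10²³ × 6.545 × 10^-23) = 2.633 g/cm³ = 2630 kg/m³.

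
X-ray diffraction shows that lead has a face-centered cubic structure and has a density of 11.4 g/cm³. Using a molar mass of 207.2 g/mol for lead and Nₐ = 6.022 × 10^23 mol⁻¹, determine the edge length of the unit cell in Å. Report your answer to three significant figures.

With Z = 4 atoms per FCC cell, a³ = Z·M/(N_A·ρ) = 4 × 207.2 / (6.022 × 10²³ × 11.40 g/cm³) = 1.207 × 10^-22 cm³.
a = (1.207 × 10^-22)^(1/3) = 4.942 × 10^-8 cm = 4.94 Å.

4.94 Å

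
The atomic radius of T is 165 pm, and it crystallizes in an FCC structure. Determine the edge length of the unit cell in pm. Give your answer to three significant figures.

In an FCC lattice, atoms touch along the face diagonal, so √2·a = 4r.
a = 4r/√2 = 4 × 165 / 1.4142 = 467 pm.

467 pm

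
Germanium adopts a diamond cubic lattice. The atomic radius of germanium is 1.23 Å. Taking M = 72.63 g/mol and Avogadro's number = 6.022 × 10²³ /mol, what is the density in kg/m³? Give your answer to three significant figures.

In a diamond cubic lattice, nearest neighbors lie along the body diagonal with √3·a = 8r, giving a = 5.681 Å = 5.681 × 10^-8 cm.
With Z = 8, ρ = Z·M/(N_A·a³) = 8 × 72.63 / (6.022 × 10²³ × 1.834 × 10^-22) = 5.262 g/cm³ = 5260 kg/m³.

5260 kg/m³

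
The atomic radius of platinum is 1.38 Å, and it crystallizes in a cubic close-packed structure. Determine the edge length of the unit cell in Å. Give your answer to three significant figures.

3.90 Å

In an FCC lattice, atoms touch along the face diagonal, so √2·a = 4r.
a = 4r/√2 = 4 × 1.38 / 1.4142 = 3.90 Å.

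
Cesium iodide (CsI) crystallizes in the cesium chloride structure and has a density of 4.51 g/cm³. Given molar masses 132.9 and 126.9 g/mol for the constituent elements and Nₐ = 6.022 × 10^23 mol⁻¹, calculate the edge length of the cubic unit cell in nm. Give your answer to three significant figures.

0.457 nm

M(CsI) = 259.8 g/mol; Z = 1 formula unit per cell.
a³ = Z·M/(N_A·ρ) = 1 × 259.8 / (6.022 × 10²³ × 4.51) = 9.566 × 10^-23 cm³, so a = 4.573 × 10^-8 cm = 0.457 nm.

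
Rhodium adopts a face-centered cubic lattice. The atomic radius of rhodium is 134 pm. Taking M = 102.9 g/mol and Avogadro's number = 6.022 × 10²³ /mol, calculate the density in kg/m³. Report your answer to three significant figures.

12600 kg/m³

In an FCC lattice, atoms touch along the face diagonal, so √2·a = 4r, giving a = 379.0 pm = 3.790 × 10^-8 cm.
With Z = 4, ρ = Z·M/(N_A·a³) = 4 × 102.9 / (6.022 × 10²³ × 5.444 × 10^-23) = 12.55 g/cm³ = 12600 kg/m³.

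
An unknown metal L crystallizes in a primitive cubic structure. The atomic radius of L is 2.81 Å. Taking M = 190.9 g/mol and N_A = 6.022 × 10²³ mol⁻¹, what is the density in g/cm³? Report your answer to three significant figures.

In a simple cubic lattice, atoms touch along the cell edge, so a = 2r, giving a = 5.620 Å = 5.620 × 10^-8 cm.
With Z = 1, ρ = Z·M/(N_A·a³) = 1 × 190.9 / (6.022 × 10²³ × 1.775 × 10^-22) = 1.786 g/cm³.

1.79 g/cm³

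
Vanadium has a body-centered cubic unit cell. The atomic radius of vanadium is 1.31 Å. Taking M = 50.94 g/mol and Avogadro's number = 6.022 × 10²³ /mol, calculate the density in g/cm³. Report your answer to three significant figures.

In a BCC lattice, atoms touch along the body diagonal, so √3·a = 4r, giving a = 3.025 Å = 3.025 × 10^-8 cm.
With Z = 2, ρ = Z·M/(N_A·a³) = 2 × 50.94 / (6.022 × 10²³ × 2.769 × 10^-23) = 6.110 g/cm³.

6.11 g/cm³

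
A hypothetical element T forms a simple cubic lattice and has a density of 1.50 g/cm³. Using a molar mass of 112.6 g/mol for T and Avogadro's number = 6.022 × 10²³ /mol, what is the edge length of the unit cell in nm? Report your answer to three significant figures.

0.500 nm

With Z = 1 atom per simple cubic cell, a³ = Z·M/(N_A·ρ) = 1 × 112.6 / (6.022 × 10²³ × 1.500 g/cm³) = 1.247 × 10^-22 cm³.
a = (1.247 × 10^-22)^(1/3) = 4.995 × 10^-8 cm = 0.500 nm.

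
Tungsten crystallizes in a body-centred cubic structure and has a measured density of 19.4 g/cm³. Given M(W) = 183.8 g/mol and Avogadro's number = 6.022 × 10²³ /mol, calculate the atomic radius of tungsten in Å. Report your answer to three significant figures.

1.37 Å

For a BCC cell (Z = 2), a³ = Z·M/(N_A·ρ) = 2 × 183.8 / (6.022 × 10²³ × 19.40) = 3.147 × 10^-23 cm³, so a = 3.157 × 10^-8 cm = 3.157 Å.
Atoms touch along the body diagonal, so √3·a = 4r, so r = 0.4330 × a = 1.37 Å.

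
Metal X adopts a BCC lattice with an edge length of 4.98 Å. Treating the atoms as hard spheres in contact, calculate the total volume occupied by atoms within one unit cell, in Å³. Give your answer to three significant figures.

84.0 Å³

In a BCC lattice atoms touch along the body diagonal, so √3·a = 4r, so r = 0.4330a = 2.156 Å.
V_atoms = Z × (4/3)πr³ = 2 × (4/3)π × (2.156)³ = 84.0 Å³.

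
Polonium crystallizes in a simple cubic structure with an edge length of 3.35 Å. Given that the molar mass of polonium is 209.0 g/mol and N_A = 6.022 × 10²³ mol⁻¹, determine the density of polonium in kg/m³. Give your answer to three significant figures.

A simple cubic unit cell contains Z = 1 atom.
Cell volume: a³ = (3.35 Å)³ = (3.350 × 10^-8 cm)³ = 3.760 × 10^-23 cm³.
ρ = Z·M/(N_A·a³) = 1 × 209.0 / (6.022 × 10²³ × 3.760 × 10^-23) = 9.231 g/cm³ = 9230 kg/m³.

9230 kg/m³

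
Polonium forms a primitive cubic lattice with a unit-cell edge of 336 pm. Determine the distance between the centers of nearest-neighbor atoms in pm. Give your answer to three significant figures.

In a simple cubic structure, atoms touch along the cell edge, so a = 2r; the nearest-neighbor distance equals 2r = 1.000·a.
d = 1.000 × 336 = 336 pm.

336 pm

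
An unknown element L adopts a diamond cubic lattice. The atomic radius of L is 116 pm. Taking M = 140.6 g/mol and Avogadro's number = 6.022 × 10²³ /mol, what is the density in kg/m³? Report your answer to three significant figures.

12100 kg/m³

In a diamond cubic lattice, nearest neighbors lie along the body diagonal with √3·a = 8r, giving a = 535.8 pm = 5.358 × 10^-8 cm.
With Z = 8, ρ = Z·M/(N_A·a³) = 8 × 140.6 / (6.022 × 10²³ × 1.538 × 10^-22) = 12.14 g/cm³ = 12100 kg/m³.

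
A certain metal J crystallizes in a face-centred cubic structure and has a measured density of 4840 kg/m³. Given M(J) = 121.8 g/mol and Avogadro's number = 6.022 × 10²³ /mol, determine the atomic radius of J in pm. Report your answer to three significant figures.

195 pm

For an FCC cell (Z = 4), a³ = Z·M/(N_A·ρ) = 4 × 121.8 / (6.022 × 10²³ × 4.840) = 1.672 × 10^-22 cm³, so a = 5.509 × 10^-8 cm = 550.9 pm.
Atoms touch along the face diagonal, so √2·a = 4r, so r = 0.3536 × a = 195 pm.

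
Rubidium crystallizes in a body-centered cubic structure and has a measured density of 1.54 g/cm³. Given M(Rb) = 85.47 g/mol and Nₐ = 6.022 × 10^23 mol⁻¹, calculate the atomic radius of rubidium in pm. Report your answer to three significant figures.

For a BCC cell (Z = 2), a³ = Z·M/(N_A·ρ) = 2 × 85.47 / (6.022 × 10²³ × 1.540) = 1.843 × 10^-22 cm³, so a = 5.691 × 10^-8 cm = 569.1 pm.
Atoms touch along the body diagonal, so √3·a = 4r, so r = 0.4330 × a = 246 pm.

246 pm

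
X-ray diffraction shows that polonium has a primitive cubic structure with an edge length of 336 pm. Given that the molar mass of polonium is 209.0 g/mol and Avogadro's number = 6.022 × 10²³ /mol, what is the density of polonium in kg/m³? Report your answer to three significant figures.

A simple cubic unit cell contains Z = 1 atom.
Cell volume: a³ = (336 pm)³ = (3.360 × 10^-8 cm)³ = 3.793 × 10^-23 cm³.
ρ = Z·M/(N_A·a³) = 1 × 209.0 / (6.022 × 10²³ × 3.793 × 10^-23) = 9.149 g/cm³ = 9150 kg/m³.

9150 kg/m³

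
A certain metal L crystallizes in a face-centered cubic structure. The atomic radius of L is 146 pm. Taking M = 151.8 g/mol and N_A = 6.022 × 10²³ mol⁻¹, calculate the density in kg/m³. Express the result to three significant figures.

In an FCC lattice, atoms touch along the face diagonal, so √2·a = 4r, giving a = 413.0 pm = 4.130 × 10^-8 cm.
With Z = 4, ρ = Z·M/(N_A·a³) = 4 × 151.8 / (6.022 × 10²³ × 7.042 × 10^-23) = 14.32 g/cm³ = 14300 kg/m³.

14300 kg/m³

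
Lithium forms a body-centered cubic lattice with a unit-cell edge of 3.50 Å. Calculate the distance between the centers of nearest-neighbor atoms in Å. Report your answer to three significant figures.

3.03 Å

In a BCC structure, atoms touch along the body diagonal, so √3·a = 4r; the nearest-neighbor distance equals 2r = 0.8660·a.
d = 0.8660 × 3.50 = 3.03 Å.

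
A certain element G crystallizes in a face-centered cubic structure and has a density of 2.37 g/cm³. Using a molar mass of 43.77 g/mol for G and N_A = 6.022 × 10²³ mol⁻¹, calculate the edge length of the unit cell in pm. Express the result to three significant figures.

497 pm

With Z = 4 atoms per FCC cell, a³ = Z·M/(N_A·ρ) = 4 × 43.77 / (6.022 × 10²³ × 2.370 g/cm³) = 1.227 × 10^-22 cm³.
a = (1.227 × 10^-22)^(1/3) = 4.969 × 10^-8 cm = 497 pm.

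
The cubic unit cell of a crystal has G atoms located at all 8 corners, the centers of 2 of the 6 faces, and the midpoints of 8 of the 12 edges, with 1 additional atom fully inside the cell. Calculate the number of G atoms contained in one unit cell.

5

Corner atoms are shared by 8 cells (1/8 each), face atoms by 2 (1/2 each), edge atoms by 4 (1/4 each), interior atoms are unshared.
Net atoms = 8 × 1/8 + 2 × 1/2 + 8 × 1/4 + 1 = 1 + 1 + 2 + 1 = 5.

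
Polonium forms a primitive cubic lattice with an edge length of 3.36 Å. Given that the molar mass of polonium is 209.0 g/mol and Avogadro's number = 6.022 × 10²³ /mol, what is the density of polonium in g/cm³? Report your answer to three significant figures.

9.15 g/cm³

A simple cubic unit cell contains Z = 1 atom.
Cell volume: a³ = (3.36 Å)³ = (3.360 × 10^-8 cm)³ = 3.793 × 10^-23 cm³.
ρ = Z·M/(N_A·a³) = 1 × 209.0 / (6.022 × 10²³ × 3.793 × 10^-23) = 9.149 g/cm³.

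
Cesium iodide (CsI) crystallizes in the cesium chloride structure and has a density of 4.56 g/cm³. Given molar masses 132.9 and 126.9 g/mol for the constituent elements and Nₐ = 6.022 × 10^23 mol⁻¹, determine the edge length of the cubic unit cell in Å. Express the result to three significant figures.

4.56 Å

M(CsI) = 259.8 g/mol; Z = 1 formula unit per cell.
a³ = Z·M/(N_A·ρ) = 1 × 259.8 / (6.022 × 10²³ × 4.56) = 9.461 × 10^-23 cm³, so a = 4.557 × 10^-8 cm = 4.56 Å.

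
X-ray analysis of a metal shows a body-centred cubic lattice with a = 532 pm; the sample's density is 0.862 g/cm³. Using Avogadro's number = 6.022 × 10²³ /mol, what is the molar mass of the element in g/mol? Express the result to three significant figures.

39.1 g/mol

A BCC cell has Z = 2 atoms; a = 5.320 × 10^-8 cm.
M = ρ·N_A·a³/Z = 0.862 × 6.022 × 10²³ × 1.506 × 10^-22 / 2 = 39.1 g/mol.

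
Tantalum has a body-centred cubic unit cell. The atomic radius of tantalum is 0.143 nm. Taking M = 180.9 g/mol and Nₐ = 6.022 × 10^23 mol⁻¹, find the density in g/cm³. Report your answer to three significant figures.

In a BCC lattice, atoms touch along the body diagonal, so √3·a = 4r, giving a = 0.3302 nm = 3.302 × 10^-8 cm.
With Z = 2, ρ = Z·M/(N_A·a³) = 2 × 180.9 / (6.022 × 10²³ × 3.602 × 10^-23) = 16.68 g/cm³.

16.7 g/cm³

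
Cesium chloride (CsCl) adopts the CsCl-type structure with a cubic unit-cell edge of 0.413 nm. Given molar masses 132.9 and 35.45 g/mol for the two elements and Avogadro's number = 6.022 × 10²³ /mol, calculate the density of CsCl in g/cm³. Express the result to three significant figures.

3.97 g/cm³

The CsCl-type structure contains Z = 1 formula unit per cell; M(CsCl) = 132.9 + 35.45 = 168.35 g/mol.
a³ = (4.130 × 10^-8 cm)³ = 7.044 × 10^-23 cm³.
ρ = 1 × 168.35 / (6.022 × 10²³ × 7.044 × 10^-23) = 3.968 g/cm³.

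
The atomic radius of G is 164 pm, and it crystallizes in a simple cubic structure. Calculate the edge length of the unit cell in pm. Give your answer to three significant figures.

328 pm

In a simple cubic lattice, atoms touch along the cell edge, so a = 2r.
a = 2r = 2 × 164 = 328 pm.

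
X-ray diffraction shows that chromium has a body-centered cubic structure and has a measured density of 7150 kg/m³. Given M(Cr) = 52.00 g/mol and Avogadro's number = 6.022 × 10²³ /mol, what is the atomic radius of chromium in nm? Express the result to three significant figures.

For a BCC cell (Z = 2), a³ = Z·M/(N_A·ρ) = 2 × 52.00 / (6.022 × 10²³ × 7.150) = 2.415 × 10^-23 cm³, so a = 2.891 × 10^-8 cm = 0.2891 nm.
Atoms touch along the body diagonal, so √3·a = 4r, so r = 0.4330 × a = 0.125 nm.

0.125 nm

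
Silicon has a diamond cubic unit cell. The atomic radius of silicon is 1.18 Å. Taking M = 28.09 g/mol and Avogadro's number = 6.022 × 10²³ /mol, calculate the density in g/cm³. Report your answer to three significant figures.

2.30 g/cm³

In a diamond cubic lattice, nearest neighbors lie along the body diagonal with √3·a = 8r, giving a = 5.450 Å = 5.450 × 10^-8 cm.
With Z = 8, ρ = Z·M/(N_A·a³) = 8 × 28.09 / (6.022 × 10²³ × 1.619 × 10^-22) = 2.305 g/cm³.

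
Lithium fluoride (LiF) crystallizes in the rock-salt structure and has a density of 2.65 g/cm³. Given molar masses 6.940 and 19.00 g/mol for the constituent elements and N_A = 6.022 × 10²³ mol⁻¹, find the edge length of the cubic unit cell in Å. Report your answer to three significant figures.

4.02 Å

M(LiF) = 25.94 g/mol; Z = 4 formula units per cell.
a³ = Z·M/(N_A·ρ) = 4 × 25.94 / (6.022 × 10²³ × 2.65) = 6.502 × 10^-23 cm³, so a = 4.021 × 10^-8 cm = 4.02 Å.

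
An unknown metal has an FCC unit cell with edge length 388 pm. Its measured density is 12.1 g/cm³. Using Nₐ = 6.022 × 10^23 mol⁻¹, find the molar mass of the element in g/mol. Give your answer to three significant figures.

An FCC cell has Z = 4 atoms; a = 3.880 × 10^-8 cm.
M = ρ·N_A·a³/Z = 12.1 × 6.022 × 10²³ × 5.841 × 10^-23 / 4 = 106 g/mol.

106 g/mol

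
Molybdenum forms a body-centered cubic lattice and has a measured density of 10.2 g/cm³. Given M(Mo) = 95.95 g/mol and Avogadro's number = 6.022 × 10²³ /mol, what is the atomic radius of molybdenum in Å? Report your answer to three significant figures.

For a BCC cell (Z = 2), a³ = Z·M/(N_A·ρ) = 2 × 95.95 / (6.022 × 10²³ × 10.20) = 3.124 × 10^-23 cm³, so a = 3.150 × 10^-8 cm = 3.150 Å.
Atoms touch along the body diagonal, so √3·a = 4r, so r = 0.4330 × a = 1.36 Å.

1.36 Å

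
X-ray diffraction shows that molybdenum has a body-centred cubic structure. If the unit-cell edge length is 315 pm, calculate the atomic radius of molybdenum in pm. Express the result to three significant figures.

136 pm

In a BCC lattice, atoms touch along the body diagonal, so √3·a = 4r.
r = √3·a/4 = 1.7321 × 315 / 4 = 136 pm.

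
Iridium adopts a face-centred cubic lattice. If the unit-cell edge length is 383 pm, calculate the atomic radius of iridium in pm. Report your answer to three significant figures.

135 pm

In an FCC lattice, atoms touch along the face diagonal, so √2·a = 4r.
r = √2·a/4 = 1.4142 × 383 / 4 = 135 pm.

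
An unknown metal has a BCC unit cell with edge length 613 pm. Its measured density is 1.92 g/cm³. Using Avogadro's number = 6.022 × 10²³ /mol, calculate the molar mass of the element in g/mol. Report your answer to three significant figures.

A BCC cell has Z = 2 atoms; a = 6.130 × 10^-8 cm.
M = ρ·N_A·a³/Z = 1.92 × 6.022 × 10²³ × 2.303 × 10^-22 / 2 = 133 g/mol.

133 g/mol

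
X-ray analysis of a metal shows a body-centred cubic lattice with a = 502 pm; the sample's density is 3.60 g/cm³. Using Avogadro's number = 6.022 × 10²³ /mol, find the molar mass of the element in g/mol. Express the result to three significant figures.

137 g/mol

A BCC cell has Z = 2 atoms; a = 5.020 × 10^-8 cm.
M = ρ·N_A·a³/Z = 3.60 × 6.022 × 10²³ × 1.265 × 10^-22 / 2 = 137 g/mol.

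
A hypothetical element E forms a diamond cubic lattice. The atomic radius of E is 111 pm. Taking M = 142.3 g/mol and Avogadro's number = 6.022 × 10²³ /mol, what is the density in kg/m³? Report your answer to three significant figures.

14000 kg/m³

In a diamond cubic lattice, nearest neighbors lie along the body diagonal with √3·a = 8r, giving a = 512.7 pm = 5.127 × 10^-8 cm.
With Z = 8, ρ = Z·M/(N_A·a³) = 8 × 142.3 / (6.022 × 10²³ × 1.348 × 10^-22) = 14.03 g/cm³ = 14000 kg/m³.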